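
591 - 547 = 44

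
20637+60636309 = 60656946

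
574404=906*634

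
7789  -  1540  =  6249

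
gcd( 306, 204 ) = 102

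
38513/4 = 38513/4=9628.25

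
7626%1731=702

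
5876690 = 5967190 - 90500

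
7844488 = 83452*94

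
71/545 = 71/545 = 0.13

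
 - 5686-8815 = -14501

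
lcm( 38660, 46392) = 231960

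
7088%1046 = 812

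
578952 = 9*64328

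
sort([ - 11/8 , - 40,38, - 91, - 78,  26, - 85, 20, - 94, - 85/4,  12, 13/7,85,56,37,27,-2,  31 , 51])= [ - 94, - 91,-85, - 78, - 40, - 85/4,  -  2, - 11/8, 13/7, 12, 20,26,  27,  31,37 , 38 , 51,56,85]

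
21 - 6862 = - 6841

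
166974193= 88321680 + 78652513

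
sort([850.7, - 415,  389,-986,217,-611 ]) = [ -986, -611, - 415,  217, 389, 850.7]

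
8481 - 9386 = - 905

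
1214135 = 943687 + 270448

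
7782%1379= 887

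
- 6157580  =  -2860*2153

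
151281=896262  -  744981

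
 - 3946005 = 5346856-9292861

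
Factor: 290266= 2^1*145133^1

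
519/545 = 519/545 = 0.95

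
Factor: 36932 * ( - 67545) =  - 2494571940 = - 2^2*3^2*5^1*7^1*19^1*79^1 * 1319^1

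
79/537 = 79/537= 0.15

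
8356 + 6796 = 15152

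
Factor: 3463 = 3463^1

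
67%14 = 11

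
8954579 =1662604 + 7291975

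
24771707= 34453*719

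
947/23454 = 947/23454 = 0.04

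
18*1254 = 22572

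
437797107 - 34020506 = 403776601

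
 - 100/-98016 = 25/24504 = 0.00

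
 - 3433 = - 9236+5803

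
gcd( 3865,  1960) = 5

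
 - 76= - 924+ 848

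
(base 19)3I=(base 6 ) 203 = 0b1001011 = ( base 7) 135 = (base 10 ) 75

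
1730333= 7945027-6214694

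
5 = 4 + 1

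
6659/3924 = 1 + 2735/3924= 1.70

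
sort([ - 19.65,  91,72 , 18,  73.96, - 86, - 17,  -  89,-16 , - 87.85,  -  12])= [ -89,- 87.85, - 86, - 19.65, - 17,  -  16,-12,18,  72,73.96  ,  91 ] 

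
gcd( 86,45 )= 1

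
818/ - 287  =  -818/287 = - 2.85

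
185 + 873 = 1058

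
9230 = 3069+6161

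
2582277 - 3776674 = -1194397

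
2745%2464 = 281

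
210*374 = 78540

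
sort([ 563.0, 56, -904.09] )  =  [ - 904.09, 56, 563.0]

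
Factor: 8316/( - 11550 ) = -2^1 * 3^2*5^(-2 ) = -18/25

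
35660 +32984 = 68644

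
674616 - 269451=405165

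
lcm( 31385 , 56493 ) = 282465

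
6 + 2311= 2317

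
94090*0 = 0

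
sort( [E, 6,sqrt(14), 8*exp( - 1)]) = [E,8*exp ( - 1 ),sqrt ( 14),6] 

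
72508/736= 98 + 95/184=98.52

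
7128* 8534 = 60830352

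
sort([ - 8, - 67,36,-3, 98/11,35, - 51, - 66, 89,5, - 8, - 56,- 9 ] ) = [ - 67 , - 66, - 56, - 51, - 9, - 8, - 8, - 3, 5 , 98/11,35,  36, 89]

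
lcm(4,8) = 8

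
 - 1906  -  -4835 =2929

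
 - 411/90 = -137/30 = -4.57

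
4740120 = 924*5130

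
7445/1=7445 = 7445.00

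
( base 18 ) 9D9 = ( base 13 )1590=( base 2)110001010111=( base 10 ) 3159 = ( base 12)19b3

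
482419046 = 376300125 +106118921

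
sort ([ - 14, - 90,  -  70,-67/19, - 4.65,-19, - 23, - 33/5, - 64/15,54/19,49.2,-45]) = [ - 90, - 70, - 45, - 23, - 19, - 14, - 33/5,  -  4.65, - 64/15,-67/19, 54/19,49.2]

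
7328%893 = 184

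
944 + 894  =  1838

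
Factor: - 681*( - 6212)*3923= 2^2*3^1*227^1*1553^1*3923^1 =16595749356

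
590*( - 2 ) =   -  1180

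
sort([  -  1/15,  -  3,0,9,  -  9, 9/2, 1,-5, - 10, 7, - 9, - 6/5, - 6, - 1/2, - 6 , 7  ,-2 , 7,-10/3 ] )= [ - 10, - 9, - 9 ,- 6, - 6, - 5, - 10/3, - 3, - 2, - 6/5, - 1/2, -1/15, 0 , 1,9/2,7, 7,  7 , 9 ]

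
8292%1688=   1540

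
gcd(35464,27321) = 1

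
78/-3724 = -1 + 1823/1862 = - 0.02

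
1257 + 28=1285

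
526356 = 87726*6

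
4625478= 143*32346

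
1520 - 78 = 1442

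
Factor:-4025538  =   - 2^1*3^6*11^1*251^1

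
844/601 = 844/601  =  1.40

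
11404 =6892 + 4512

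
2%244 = 2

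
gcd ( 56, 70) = 14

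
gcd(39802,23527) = 7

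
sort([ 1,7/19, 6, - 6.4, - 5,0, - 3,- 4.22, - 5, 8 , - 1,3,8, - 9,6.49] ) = [ - 9, - 6.4, - 5,  -  5, - 4.22, - 3,-1,0, 7/19,  1, 3,6,6.49, 8,8] 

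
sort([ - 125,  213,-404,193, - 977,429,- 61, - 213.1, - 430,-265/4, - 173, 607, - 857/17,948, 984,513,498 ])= [ - 977,-430,-404,- 213.1, - 173, - 125 ,-265/4,-61  , - 857/17, 193,213  ,  429,  498,513 , 607,948,984]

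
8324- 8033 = 291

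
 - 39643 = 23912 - 63555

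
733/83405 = 733/83405 = 0.01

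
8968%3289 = 2390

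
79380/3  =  26460 = 26460.00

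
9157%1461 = 391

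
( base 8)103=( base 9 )74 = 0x43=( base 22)31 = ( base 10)67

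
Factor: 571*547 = 547^1 *571^1 = 312337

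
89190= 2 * 44595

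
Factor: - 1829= -31^1*59^1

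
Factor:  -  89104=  - 2^4  *  5569^1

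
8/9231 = 8/9231 = 0.00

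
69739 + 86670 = 156409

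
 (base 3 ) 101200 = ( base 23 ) cc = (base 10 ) 288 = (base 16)120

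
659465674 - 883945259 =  - 224479585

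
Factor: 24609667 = 59^1*417113^1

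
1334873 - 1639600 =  - 304727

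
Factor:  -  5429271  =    -  3^1*1809757^1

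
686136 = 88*7797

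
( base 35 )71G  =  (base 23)G71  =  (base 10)8626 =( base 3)102211111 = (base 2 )10000110110010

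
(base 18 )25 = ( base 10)41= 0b101001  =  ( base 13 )32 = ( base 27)1e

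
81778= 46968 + 34810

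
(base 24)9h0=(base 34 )4sg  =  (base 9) 7603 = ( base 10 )5592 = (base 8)12730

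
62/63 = 62/63 = 0.98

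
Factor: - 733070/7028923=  - 2^1 *5^1 * 11^ (  -  1 )*13^1*5639^1 * 638993^ ( - 1) 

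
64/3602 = 32/1801 = 0.02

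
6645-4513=2132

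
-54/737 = - 54/737 = - 0.07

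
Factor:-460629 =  - 3^2*13^1*31^1*127^1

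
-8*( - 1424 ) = 11392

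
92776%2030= 1426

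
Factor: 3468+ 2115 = 5583 = 3^1 * 1861^1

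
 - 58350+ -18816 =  - 77166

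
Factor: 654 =2^1*3^1*109^1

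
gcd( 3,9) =3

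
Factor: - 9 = -3^2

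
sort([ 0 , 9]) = [ 0,9 ] 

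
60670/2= 30335 = 30335.00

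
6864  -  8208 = -1344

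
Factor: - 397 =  - 397^1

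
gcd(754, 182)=26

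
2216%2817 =2216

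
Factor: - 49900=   -  2^2* 5^2*499^1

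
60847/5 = 12169 + 2/5 = 12169.40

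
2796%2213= 583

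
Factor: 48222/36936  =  2^( - 2)*3^( - 2)* 47^1= 47/36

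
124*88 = 10912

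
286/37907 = 286/37907 = 0.01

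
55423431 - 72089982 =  - 16666551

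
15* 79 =1185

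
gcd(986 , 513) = 1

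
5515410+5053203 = 10568613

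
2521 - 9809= - 7288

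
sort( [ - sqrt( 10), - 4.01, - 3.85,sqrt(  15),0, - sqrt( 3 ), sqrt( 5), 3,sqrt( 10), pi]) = [ - 4.01 , - 3.85, - sqrt( 10) ,-sqrt( 3), 0 , sqrt( 5), 3, pi,  sqrt(10), sqrt(15 ) ]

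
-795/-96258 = 265/32086 = 0.01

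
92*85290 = 7846680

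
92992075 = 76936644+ 16055431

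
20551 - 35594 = -15043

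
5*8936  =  44680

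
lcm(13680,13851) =1108080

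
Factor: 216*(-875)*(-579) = 109431000 = 2^3*3^4*5^3*7^1*193^1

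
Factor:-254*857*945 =-2^1*3^3*5^1*7^1*127^1*857^1 = - 205705710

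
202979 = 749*271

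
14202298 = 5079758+9122540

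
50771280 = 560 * 90663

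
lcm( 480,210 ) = 3360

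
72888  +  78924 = 151812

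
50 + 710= 760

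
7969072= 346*23032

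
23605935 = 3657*6455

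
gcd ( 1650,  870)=30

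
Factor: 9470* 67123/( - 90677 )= - 2^1*5^1*7^1 * 43^1*223^1*947^1*90677^( - 1) = - 635654810/90677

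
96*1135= 108960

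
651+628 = 1279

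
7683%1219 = 369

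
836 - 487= 349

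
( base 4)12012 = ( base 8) 606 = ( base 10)390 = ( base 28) DQ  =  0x186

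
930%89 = 40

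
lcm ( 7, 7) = 7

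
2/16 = 1/8 = 0.12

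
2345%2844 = 2345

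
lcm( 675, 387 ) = 29025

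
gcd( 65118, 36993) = 3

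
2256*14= 31584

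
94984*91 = 8643544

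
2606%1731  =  875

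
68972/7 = 9853  +  1/7  =  9853.14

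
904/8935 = 904/8935 = 0.10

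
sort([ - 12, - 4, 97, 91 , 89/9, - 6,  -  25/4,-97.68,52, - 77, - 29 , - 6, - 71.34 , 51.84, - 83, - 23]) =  [ - 97.68, - 83, - 77,-71.34 , - 29,  -  23,-12, - 25/4, - 6,-6,-4, 89/9,51.84, 52, 91,97]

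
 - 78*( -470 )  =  36660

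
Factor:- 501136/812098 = - 250568/406049 = - 2^3*7^( - 1)*19^ (-1 )*43^ (  -  1)*71^( - 1 )*31321^1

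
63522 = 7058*9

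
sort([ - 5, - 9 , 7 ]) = [ - 9, -5, 7] 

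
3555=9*395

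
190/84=2 +11/42 = 2.26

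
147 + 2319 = 2466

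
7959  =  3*2653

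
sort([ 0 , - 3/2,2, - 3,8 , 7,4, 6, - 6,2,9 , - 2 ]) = [ - 6, - 3 , - 2 , - 3/2, 0, 2,  2, 4,6 , 7 , 8, 9 ]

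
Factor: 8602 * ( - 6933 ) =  - 59637666 = -  2^1*3^1*11^1*17^1*23^1*2311^1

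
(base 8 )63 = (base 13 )3c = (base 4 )303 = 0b110011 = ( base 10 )51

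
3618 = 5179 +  - 1561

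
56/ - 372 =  - 14/93 = -0.15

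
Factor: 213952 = 2^6*3343^1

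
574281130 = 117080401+457200729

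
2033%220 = 53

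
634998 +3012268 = 3647266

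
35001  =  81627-46626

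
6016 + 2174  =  8190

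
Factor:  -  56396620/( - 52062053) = 2^2*5^1* 7^1 * 103^1*541^( -1)*3911^1*96233^ ( - 1)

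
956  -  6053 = -5097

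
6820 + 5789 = 12609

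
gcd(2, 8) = 2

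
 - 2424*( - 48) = 116352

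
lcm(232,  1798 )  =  7192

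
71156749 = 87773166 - 16616417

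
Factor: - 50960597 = -139^1*523^1 * 701^1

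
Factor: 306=2^1*3^2 * 17^1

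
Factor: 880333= 733^1*1201^1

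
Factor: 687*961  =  660207 =3^1*31^2*229^1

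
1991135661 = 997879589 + 993256072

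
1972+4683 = 6655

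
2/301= 2/301 = 0.01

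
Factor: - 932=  - 2^2*233^1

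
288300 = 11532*25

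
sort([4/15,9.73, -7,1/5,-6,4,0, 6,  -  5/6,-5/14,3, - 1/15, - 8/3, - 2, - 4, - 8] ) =[ - 8,-7,-6, - 4, - 8/3, - 2,- 5/6, - 5/14, - 1/15,  0,1/5, 4/15, 3,  4,6,9.73]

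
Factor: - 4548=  - 2^2*3^1*379^1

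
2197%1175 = 1022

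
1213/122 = 9 +115/122 = 9.94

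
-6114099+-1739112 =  - 7853211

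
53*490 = 25970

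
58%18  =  4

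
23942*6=143652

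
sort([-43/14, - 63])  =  [  -  63,- 43/14]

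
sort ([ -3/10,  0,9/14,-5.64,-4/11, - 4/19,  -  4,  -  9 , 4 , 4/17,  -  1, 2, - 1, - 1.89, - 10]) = [ - 10, - 9,- 5.64,-4, - 1.89,-1, - 1  , - 4/11,  -  3/10,  -  4/19,0,4/17,  9/14,2,4]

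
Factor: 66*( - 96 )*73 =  - 462528 = - 2^6*3^2*11^1*73^1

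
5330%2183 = 964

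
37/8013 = 37/8013 = 0.00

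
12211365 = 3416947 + 8794418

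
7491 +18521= 26012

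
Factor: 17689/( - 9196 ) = -931/484   =  - 2^(-2 )*7^2*11^(  -  2)*19^1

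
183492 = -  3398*( - 54)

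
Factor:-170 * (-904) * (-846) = -130013280 = -2^5*3^2*5^1*17^1 * 47^1 * 113^1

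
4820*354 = 1706280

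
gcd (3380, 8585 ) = 5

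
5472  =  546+4926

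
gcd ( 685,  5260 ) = 5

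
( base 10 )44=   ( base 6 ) 112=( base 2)101100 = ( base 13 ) 35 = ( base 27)1H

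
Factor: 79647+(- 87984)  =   - 3^1*7^1* 397^1= - 8337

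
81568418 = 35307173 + 46261245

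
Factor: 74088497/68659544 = 2^( - 3)*7^1*23^1*31^ ( - 1 )*47^1*251^(  -  1 )*1103^ ( - 1)* 9791^1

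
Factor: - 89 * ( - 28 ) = 2492=2^2* 7^1 * 89^1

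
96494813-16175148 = 80319665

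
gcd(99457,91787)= 1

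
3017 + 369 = 3386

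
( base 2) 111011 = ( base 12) 4B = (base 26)27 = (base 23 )2d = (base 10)59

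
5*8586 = 42930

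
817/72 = 817/72 = 11.35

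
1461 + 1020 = 2481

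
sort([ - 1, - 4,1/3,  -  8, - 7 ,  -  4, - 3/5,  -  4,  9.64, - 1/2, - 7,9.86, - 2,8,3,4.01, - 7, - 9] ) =[- 9,- 8,-7, -7,- 7,  -  4, - 4, - 4,  -  2, - 1, - 3/5, - 1/2,1/3,  3,4.01,  8,9.64, 9.86]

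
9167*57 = 522519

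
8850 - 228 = 8622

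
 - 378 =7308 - 7686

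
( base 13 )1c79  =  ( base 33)3W2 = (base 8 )10345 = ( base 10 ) 4325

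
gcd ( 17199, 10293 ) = 3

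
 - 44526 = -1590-42936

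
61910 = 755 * 82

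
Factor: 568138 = 2^1*19^1*14951^1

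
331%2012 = 331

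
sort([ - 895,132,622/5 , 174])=[  -  895,622/5,132,174] 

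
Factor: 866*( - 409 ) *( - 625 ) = 221371250 = 2^1* 5^4*409^1 * 433^1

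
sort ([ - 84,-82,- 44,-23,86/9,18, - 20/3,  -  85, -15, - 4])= [ - 85,-84, - 82 ,  -  44 , - 23,  -  15,-20/3, - 4, 86/9, 18 ]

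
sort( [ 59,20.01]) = [20.01,  59]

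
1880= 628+1252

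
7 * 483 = 3381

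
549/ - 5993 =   -  549/5993 = - 0.09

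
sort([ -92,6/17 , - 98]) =[ - 98, - 92, 6/17] 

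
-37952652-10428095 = -48380747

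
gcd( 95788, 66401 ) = 1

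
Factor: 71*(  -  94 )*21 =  - 2^1*3^1*7^1 *47^1*71^1  =  -  140154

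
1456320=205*7104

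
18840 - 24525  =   - 5685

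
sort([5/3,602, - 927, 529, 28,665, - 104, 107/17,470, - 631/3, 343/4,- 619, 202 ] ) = [ - 927, - 619, - 631/3, - 104, 5/3,107/17,28, 343/4,202,470, 529, 602, 665]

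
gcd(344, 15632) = 8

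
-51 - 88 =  - 139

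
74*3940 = 291560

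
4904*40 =196160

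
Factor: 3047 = 11^1 * 277^1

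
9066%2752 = 810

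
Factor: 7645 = 5^1 * 11^1*139^1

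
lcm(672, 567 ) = 18144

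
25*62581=1564525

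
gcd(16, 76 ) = 4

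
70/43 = 70/43 = 1.63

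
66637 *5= 333185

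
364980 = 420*869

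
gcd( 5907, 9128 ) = 1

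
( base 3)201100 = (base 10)522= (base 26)K2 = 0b1000001010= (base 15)24C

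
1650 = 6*275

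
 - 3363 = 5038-8401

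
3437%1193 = 1051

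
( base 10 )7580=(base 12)4478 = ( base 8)16634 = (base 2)1110110011100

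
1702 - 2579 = - 877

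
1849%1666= 183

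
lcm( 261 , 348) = 1044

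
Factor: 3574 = 2^1*1787^1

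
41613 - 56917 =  - 15304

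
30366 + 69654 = 100020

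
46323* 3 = 138969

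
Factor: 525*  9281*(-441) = -3^3*5^2*7^3*9281^1 = -2148783525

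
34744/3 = 11581+1/3=11581.33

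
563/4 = 140+3/4 = 140.75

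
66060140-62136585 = 3923555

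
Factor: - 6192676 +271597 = - 5921079 = - 3^1*271^1*7283^1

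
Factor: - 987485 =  -5^1*41^1*4817^1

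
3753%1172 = 237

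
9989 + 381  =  10370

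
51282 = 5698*9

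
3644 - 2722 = 922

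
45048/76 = 11262/19 = 592.74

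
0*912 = 0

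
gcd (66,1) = 1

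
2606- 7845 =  - 5239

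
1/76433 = 1/76433 = 0.00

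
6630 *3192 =21162960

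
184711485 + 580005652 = 764717137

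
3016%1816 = 1200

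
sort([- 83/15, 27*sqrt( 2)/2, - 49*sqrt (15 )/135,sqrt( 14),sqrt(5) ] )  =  [-83/15 , - 49*sqrt( 15)/135, sqrt( 5), sqrt(14),27* sqrt(2)/2]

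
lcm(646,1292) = 1292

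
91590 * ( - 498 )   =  -45611820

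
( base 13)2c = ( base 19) 20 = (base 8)46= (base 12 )32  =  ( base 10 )38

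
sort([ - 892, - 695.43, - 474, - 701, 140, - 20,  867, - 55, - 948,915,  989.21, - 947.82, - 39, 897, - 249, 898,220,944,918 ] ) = [ - 948, -947.82, - 892, - 701,-695.43, - 474, - 249 , - 55, - 39, - 20, 140,  220,867, 897,898,  915,  918,944, 989.21 ] 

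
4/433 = 4/433 = 0.01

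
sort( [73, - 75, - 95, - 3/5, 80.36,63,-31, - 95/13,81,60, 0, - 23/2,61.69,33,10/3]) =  [- 95,-75, - 31, - 23/2, - 95/13,-3/5 , 0,10/3 , 33,60,61.69,63, 73,80.36,81]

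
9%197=9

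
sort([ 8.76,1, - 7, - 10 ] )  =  [ - 10, - 7  ,  1, 8.76] 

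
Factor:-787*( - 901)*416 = 2^5*13^1*17^1*53^1*787^1 =294980192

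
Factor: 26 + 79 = 3^1*5^1 * 7^1 =105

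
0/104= 0 =0.00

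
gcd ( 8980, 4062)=2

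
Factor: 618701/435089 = 311^( - 1 )*347^1*1399^( - 1)*1783^1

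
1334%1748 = 1334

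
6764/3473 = 1  +  3291/3473 = 1.95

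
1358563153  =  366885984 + 991677169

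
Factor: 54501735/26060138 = 2^( - 1)*3^1*5^1*13^( - 2 )*77101^( - 1)*3633449^1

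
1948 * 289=562972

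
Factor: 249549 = 3^1*193^1*431^1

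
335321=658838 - 323517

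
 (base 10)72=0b1001000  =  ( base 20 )3C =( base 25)2M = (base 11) 66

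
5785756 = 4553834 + 1231922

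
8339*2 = 16678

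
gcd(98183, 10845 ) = 1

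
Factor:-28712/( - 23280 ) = 37/30 = 2^( - 1 )*3^( - 1 )*5^ (-1 )*37^1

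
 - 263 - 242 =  - 505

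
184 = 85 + 99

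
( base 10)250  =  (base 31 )82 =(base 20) ca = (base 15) 11a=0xFA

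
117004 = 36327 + 80677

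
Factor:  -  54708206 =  -2^1*7^2 * 151^1 * 3697^1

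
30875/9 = 30875/9 =3430.56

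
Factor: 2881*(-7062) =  - 2^1*3^1*11^1*43^1*67^1*107^1 = - 20345622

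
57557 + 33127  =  90684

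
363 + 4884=5247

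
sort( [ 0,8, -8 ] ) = [ - 8,0,8]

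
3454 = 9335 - 5881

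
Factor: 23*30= 2^1*3^1 *5^1*23^1 = 690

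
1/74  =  1/74= 0.01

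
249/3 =83= 83.00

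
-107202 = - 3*35734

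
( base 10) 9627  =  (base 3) 111012120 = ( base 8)22633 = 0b10010110011011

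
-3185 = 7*(-455)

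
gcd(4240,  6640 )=80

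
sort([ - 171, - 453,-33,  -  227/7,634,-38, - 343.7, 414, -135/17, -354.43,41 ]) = [-453,-354.43,-343.7, - 171 , - 38,  -  33,-227/7 , - 135/17,41,414, 634]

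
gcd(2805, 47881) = 1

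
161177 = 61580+99597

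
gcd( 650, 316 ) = 2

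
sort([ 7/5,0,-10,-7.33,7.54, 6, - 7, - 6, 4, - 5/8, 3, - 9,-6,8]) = [  -  10,-9,-7.33, - 7,  -  6, - 6,  -  5/8, 0, 7/5,3, 4,  6, 7.54, 8]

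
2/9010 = 1/4505  =  0.00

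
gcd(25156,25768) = 4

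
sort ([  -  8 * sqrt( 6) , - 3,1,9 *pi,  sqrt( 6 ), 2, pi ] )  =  [ - 8*sqrt( 6), - 3, 1  ,  2 , sqrt( 6), pi, 9 * pi ] 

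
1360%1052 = 308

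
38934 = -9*( - 4326 )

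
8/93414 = 4/46707 = 0.00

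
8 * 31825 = 254600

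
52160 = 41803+10357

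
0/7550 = 0 = 0.00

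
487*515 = 250805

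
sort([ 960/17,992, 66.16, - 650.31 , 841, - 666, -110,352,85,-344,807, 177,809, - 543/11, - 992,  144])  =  [ - 992, - 666, - 650.31, - 344,-110, - 543/11,960/17, 66.16, 85, 144,177,352,  807, 809,841,992 ]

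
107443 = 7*15349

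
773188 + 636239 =1409427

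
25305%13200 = 12105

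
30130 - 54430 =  - 24300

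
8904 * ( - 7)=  - 62328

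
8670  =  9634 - 964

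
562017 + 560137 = 1122154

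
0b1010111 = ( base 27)36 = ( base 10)87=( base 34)2J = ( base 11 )7A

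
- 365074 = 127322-492396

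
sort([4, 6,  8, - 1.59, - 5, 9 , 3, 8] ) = [-5, - 1.59, 3, 4, 6,8, 8, 9]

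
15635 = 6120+9515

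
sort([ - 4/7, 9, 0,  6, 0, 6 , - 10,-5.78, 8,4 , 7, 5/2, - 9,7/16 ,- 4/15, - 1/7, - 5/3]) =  [-10,-9, - 5.78, - 5/3 , - 4/7, - 4/15, - 1/7, 0,  0 , 7/16,5/2, 4 , 6, 6,7,  8,9]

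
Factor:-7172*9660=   -  69281520  =  -  2^4*3^1*5^1*7^1*11^1*23^1*163^1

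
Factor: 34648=2^3*61^1 * 71^1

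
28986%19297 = 9689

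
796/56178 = 398/28089= 0.01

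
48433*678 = 32837574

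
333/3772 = 333/3772  =  0.09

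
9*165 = 1485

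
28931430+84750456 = 113681886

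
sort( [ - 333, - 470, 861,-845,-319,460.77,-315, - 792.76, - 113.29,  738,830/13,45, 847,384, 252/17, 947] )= [ - 845,-792.76,-470, - 333, - 319,-315,-113.29,252/17, 45,830/13,384,  460.77 , 738,847,861, 947]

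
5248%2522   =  204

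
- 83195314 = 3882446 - 87077760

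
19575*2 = 39150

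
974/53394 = 487/26697 = 0.02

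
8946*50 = 447300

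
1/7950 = 1/7950=0.00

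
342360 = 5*68472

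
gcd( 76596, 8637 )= 3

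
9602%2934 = 800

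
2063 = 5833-3770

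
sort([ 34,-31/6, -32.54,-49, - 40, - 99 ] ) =[ - 99,  -  49,-40 ,-32.54,- 31/6, 34 ]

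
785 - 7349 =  - 6564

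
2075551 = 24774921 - 22699370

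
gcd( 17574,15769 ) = 1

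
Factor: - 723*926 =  -669498 = - 2^1*3^1*241^1 * 463^1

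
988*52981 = 52345228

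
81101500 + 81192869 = 162294369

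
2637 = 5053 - 2416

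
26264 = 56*469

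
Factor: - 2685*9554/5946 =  - 5^1*17^1*179^1* 281^1*991^( - 1) = - 4275415/991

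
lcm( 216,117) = 2808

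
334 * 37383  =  12485922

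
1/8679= 1/8679 = 0.00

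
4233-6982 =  - 2749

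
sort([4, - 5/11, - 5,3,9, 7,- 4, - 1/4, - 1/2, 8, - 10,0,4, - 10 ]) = [ - 10, - 10, - 5, - 4,  -  1/2, - 5/11,  -  1/4,0,3,4,4, 7,8, 9 ]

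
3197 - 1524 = 1673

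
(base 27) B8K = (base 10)8255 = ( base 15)26a5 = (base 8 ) 20077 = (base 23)FDL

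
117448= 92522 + 24926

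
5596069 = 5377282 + 218787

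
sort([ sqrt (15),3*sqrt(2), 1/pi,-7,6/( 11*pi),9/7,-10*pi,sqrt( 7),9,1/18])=[-10*pi, - 7,1/18,6/(11*pi),1/pi,  9/7 , sqrt(7 ),sqrt(15) , 3 * sqrt( 2 ),9]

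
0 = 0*9884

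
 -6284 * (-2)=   12568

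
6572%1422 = 884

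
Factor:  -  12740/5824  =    -  2^( - 4)*5^1 * 7^1 = -35/16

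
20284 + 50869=71153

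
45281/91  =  497 +54/91  =  497.59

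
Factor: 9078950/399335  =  1815790/79867  =  2^1* 5^1*107^1*1697^1*79867^( - 1)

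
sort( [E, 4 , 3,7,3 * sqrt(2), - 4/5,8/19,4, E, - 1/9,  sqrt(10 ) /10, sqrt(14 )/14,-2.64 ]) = [ - 2.64,-4/5, - 1/9,sqrt( 14)/14,sqrt( 10 )/10,8/19,E, E, 3,  4,4,  3*sqrt(2), 7]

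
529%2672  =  529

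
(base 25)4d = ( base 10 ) 113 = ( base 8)161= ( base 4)1301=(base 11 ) A3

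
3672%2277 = 1395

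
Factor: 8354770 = 2^1*5^1* 197^1 * 4241^1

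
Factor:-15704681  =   - 41^1*383041^1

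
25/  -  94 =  - 25/94=-  0.27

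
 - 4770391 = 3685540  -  8455931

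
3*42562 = 127686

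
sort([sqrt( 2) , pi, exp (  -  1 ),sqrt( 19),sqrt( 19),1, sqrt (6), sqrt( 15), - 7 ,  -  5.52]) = [ - 7, - 5.52,exp(  -  1), 1,sqrt( 2),sqrt(6),pi,sqrt(15),  sqrt(19),sqrt( 19)]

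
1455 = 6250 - 4795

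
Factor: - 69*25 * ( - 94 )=2^1*3^1*5^2*23^1*47^1 = 162150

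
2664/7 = 380 + 4/7= 380.57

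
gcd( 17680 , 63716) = 68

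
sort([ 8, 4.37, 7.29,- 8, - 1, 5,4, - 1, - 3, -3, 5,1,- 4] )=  [-8, - 4, - 3,  -  3,-1,  -  1,1, 4,4.37, 5, 5, 7.29,8 ]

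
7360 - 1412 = 5948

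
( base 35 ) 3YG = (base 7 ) 20142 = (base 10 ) 4881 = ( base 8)11421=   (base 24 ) 8b9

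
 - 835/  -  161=5 + 30/161 =5.19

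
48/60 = 4/5 = 0.80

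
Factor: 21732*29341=2^2*3^1*13^1*37^1*61^1*1811^1 = 637638612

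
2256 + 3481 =5737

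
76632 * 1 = 76632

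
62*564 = 34968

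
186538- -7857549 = 8044087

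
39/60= 13/20 = 0.65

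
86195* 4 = 344780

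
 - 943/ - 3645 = 943/3645 = 0.26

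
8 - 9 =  - 1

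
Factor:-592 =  - 2^4*37^1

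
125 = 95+30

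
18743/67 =18743/67 = 279.75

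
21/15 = 7/5 = 1.40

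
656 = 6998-6342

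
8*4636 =37088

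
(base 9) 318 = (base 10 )260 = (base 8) 404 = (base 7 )521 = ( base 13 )170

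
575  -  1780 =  - 1205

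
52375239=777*67407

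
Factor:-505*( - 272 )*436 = 2^6 *5^1*17^1*101^1*109^1 = 59888960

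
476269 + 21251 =497520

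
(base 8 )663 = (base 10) 435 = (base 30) EF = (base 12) 303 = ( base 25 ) HA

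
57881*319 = 18464039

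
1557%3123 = 1557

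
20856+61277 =82133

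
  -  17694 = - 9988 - 7706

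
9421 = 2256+7165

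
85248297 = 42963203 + 42285094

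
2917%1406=105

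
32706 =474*69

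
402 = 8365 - 7963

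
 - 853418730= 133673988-987092718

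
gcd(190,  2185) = 95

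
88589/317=88589/317 =279.46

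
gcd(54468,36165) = 3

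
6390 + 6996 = 13386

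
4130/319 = 12+ 302/319 = 12.95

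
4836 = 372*13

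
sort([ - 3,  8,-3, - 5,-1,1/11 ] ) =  [  -  5, - 3, - 3, - 1,1/11,  8]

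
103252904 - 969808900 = -866555996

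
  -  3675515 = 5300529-8976044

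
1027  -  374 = 653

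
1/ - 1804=  -  1/1804 = -0.00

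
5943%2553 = 837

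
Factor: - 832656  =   - 2^4*3^1*11^1*19^1*83^1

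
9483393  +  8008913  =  17492306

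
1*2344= 2344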